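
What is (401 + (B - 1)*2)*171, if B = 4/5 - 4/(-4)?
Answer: 344223/5 ≈ 68845.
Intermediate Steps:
B = 9/5 (B = 4*(⅕) - 4*(-¼) = ⅘ + 1 = 9/5 ≈ 1.8000)
(401 + (B - 1)*2)*171 = (401 + (9/5 - 1)*2)*171 = (401 + (⅘)*2)*171 = (401 + 8/5)*171 = (2013/5)*171 = 344223/5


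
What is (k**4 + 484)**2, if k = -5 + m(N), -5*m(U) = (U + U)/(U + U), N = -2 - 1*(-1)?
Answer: 576803794576/390625 ≈ 1.4766e+6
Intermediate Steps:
N = -1 (N = -2 + 1 = -1)
m(U) = -1/5 (m(U) = -(U + U)/(5*(U + U)) = -2*U/(5*(2*U)) = -2*U*1/(2*U)/5 = -1/5*1 = -1/5)
k = -26/5 (k = -5 - 1/5 = -26/5 ≈ -5.2000)
(k**4 + 484)**2 = ((-26/5)**4 + 484)**2 = (456976/625 + 484)**2 = (759476/625)**2 = 576803794576/390625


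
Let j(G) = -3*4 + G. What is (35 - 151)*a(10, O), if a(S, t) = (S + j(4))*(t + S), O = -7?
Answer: -696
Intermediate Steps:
j(G) = -12 + G
a(S, t) = (-8 + S)*(S + t) (a(S, t) = (S + (-12 + 4))*(t + S) = (S - 8)*(S + t) = (-8 + S)*(S + t))
(35 - 151)*a(10, O) = (35 - 151)*(10² - 8*10 - 8*(-7) + 10*(-7)) = -116*(100 - 80 + 56 - 70) = -116*6 = -696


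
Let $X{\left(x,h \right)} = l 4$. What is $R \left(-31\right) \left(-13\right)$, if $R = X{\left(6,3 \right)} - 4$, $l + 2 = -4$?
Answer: $-11284$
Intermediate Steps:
$l = -6$ ($l = -2 - 4 = -6$)
$X{\left(x,h \right)} = -24$ ($X{\left(x,h \right)} = \left(-6\right) 4 = -24$)
$R = -28$ ($R = -24 - 4 = -28$)
$R \left(-31\right) \left(-13\right) = \left(-28\right) \left(-31\right) \left(-13\right) = 868 \left(-13\right) = -11284$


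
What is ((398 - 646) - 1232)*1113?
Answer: -1647240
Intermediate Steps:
((398 - 646) - 1232)*1113 = (-248 - 1232)*1113 = -1480*1113 = -1647240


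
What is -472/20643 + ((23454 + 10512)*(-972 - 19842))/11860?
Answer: -3648488177563/61206495 ≈ -59610.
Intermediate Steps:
-472/20643 + ((23454 + 10512)*(-972 - 19842))/11860 = -472*1/20643 + (33966*(-20814))*(1/11860) = -472/20643 - 706968324*1/11860 = -472/20643 - 176742081/2965 = -3648488177563/61206495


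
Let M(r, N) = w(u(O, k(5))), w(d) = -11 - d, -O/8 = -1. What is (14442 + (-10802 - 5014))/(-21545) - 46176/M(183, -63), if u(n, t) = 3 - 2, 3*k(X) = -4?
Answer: 82906534/21545 ≈ 3848.1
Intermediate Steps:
k(X) = -4/3 (k(X) = (⅓)*(-4) = -4/3)
O = 8 (O = -8*(-1) = 8)
u(n, t) = 1
M(r, N) = -12 (M(r, N) = -11 - 1*1 = -11 - 1 = -12)
(14442 + (-10802 - 5014))/(-21545) - 46176/M(183, -63) = (14442 + (-10802 - 5014))/(-21545) - 46176/(-12) = (14442 - 15816)*(-1/21545) - 46176*(-1/12) = -1374*(-1/21545) + 3848 = 1374/21545 + 3848 = 82906534/21545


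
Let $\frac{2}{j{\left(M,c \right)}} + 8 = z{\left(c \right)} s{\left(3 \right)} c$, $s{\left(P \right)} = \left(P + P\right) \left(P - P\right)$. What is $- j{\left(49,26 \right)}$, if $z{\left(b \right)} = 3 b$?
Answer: $\frac{1}{4} \approx 0.25$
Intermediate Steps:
$s{\left(P \right)} = 0$ ($s{\left(P \right)} = 2 P 0 = 0$)
$j{\left(M,c \right)} = - \frac{1}{4}$ ($j{\left(M,c \right)} = \frac{2}{-8 + 3 c 0 c} = \frac{2}{-8 + 0 c} = \frac{2}{-8 + 0} = \frac{2}{-8} = 2 \left(- \frac{1}{8}\right) = - \frac{1}{4}$)
$- j{\left(49,26 \right)} = \left(-1\right) \left(- \frac{1}{4}\right) = \frac{1}{4}$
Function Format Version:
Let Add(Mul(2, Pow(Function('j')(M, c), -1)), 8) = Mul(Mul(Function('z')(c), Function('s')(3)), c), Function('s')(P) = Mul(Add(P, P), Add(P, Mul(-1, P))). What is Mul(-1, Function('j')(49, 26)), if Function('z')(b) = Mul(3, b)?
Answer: Rational(1, 4) ≈ 0.25000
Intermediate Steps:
Function('s')(P) = 0 (Function('s')(P) = Mul(Mul(2, P), 0) = 0)
Function('j')(M, c) = Rational(-1, 4) (Function('j')(M, c) = Mul(2, Pow(Add(-8, Mul(Mul(Mul(3, c), 0), c)), -1)) = Mul(2, Pow(Add(-8, Mul(0, c)), -1)) = Mul(2, Pow(Add(-8, 0), -1)) = Mul(2, Pow(-8, -1)) = Mul(2, Rational(-1, 8)) = Rational(-1, 4))
Mul(-1, Function('j')(49, 26)) = Mul(-1, Rational(-1, 4)) = Rational(1, 4)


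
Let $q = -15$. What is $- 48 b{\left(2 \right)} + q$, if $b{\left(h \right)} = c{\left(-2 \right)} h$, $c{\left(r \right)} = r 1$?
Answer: $177$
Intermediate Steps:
$c{\left(r \right)} = r$
$b{\left(h \right)} = - 2 h$
$- 48 b{\left(2 \right)} + q = - 48 \left(\left(-2\right) 2\right) - 15 = \left(-48\right) \left(-4\right) - 15 = 192 - 15 = 177$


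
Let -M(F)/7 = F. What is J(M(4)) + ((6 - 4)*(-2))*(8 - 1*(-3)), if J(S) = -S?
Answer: -16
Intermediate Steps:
M(F) = -7*F
J(M(4)) + ((6 - 4)*(-2))*(8 - 1*(-3)) = -(-7)*4 + ((6 - 4)*(-2))*(8 - 1*(-3)) = -1*(-28) + (2*(-2))*(8 + 3) = 28 - 4*11 = 28 - 44 = -16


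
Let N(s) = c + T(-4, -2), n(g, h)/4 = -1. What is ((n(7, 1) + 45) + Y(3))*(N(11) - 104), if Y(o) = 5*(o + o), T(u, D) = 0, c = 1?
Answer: -7313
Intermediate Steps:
n(g, h) = -4 (n(g, h) = 4*(-1) = -4)
N(s) = 1 (N(s) = 1 + 0 = 1)
Y(o) = 10*o (Y(o) = 5*(2*o) = 10*o)
((n(7, 1) + 45) + Y(3))*(N(11) - 104) = ((-4 + 45) + 10*3)*(1 - 104) = (41 + 30)*(-103) = 71*(-103) = -7313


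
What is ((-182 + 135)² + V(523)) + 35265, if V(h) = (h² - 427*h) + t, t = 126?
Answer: 87808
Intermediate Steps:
V(h) = 126 + h² - 427*h (V(h) = (h² - 427*h) + 126 = 126 + h² - 427*h)
((-182 + 135)² + V(523)) + 35265 = ((-182 + 135)² + (126 + 523² - 427*523)) + 35265 = ((-47)² + (126 + 273529 - 223321)) + 35265 = (2209 + 50334) + 35265 = 52543 + 35265 = 87808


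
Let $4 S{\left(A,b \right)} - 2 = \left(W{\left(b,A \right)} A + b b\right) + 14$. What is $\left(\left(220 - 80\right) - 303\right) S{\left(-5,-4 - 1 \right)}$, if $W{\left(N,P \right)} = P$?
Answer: $- \frac{5379}{2} \approx -2689.5$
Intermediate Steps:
$S{\left(A,b \right)} = 4 + \frac{A^{2}}{4} + \frac{b^{2}}{4}$ ($S{\left(A,b \right)} = \frac{1}{2} + \frac{\left(A A + b b\right) + 14}{4} = \frac{1}{2} + \frac{\left(A^{2} + b^{2}\right) + 14}{4} = \frac{1}{2} + \frac{14 + A^{2} + b^{2}}{4} = \frac{1}{2} + \left(\frac{7}{2} + \frac{A^{2}}{4} + \frac{b^{2}}{4}\right) = 4 + \frac{A^{2}}{4} + \frac{b^{2}}{4}$)
$\left(\left(220 - 80\right) - 303\right) S{\left(-5,-4 - 1 \right)} = \left(\left(220 - 80\right) - 303\right) \left(4 + \frac{\left(-5\right)^{2}}{4} + \frac{\left(-4 - 1\right)^{2}}{4}\right) = \left(\left(220 - 80\right) - 303\right) \left(4 + \frac{1}{4} \cdot 25 + \frac{\left(-5\right)^{2}}{4}\right) = \left(140 - 303\right) \left(4 + \frac{25}{4} + \frac{1}{4} \cdot 25\right) = - 163 \left(4 + \frac{25}{4} + \frac{25}{4}\right) = \left(-163\right) \frac{33}{2} = - \frac{5379}{2}$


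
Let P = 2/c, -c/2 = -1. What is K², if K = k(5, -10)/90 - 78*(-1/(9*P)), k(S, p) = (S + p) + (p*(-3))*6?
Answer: 36481/324 ≈ 112.60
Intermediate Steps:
c = 2 (c = -2*(-1) = 2)
P = 1 (P = 2/2 = 2*(½) = 1)
k(S, p) = S - 17*p (k(S, p) = (S + p) - 3*p*6 = (S + p) - 18*p = S - 17*p)
K = 191/18 (K = (5 - 17*(-10))/90 - 78/((-9*1)) = (5 + 170)*(1/90) - 78/(-9) = 175*(1/90) - 78*(-⅑) = 35/18 + 26/3 = 191/18 ≈ 10.611)
K² = (191/18)² = 36481/324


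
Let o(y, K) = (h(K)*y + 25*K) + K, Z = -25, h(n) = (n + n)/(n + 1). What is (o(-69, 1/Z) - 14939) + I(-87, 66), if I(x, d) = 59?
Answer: -1487529/100 ≈ -14875.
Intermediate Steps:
h(n) = 2*n/(1 + n) (h(n) = (2*n)/(1 + n) = 2*n/(1 + n))
o(y, K) = 26*K + 2*K*y/(1 + K) (o(y, K) = ((2*K/(1 + K))*y + 25*K) + K = (2*K*y/(1 + K) + 25*K) + K = (25*K + 2*K*y/(1 + K)) + K = 26*K + 2*K*y/(1 + K))
(o(-69, 1/Z) - 14939) + I(-87, 66) = (2*(13 - 69 + 13/(-25))/(-25*(1 + 1/(-25))) - 14939) + 59 = (2*(-1/25)*(13 - 69 + 13*(-1/25))/(1 - 1/25) - 14939) + 59 = (2*(-1/25)*(13 - 69 - 13/25)/(24/25) - 14939) + 59 = (2*(-1/25)*(25/24)*(-1413/25) - 14939) + 59 = (471/100 - 14939) + 59 = -1493429/100 + 59 = -1487529/100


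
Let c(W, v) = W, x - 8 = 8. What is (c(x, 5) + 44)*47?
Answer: 2820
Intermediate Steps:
x = 16 (x = 8 + 8 = 16)
(c(x, 5) + 44)*47 = (16 + 44)*47 = 60*47 = 2820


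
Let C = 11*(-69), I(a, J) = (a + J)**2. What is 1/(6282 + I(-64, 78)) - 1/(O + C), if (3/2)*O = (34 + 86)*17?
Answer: -5877/3893278 ≈ -0.0015095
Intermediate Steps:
O = 1360 (O = 2*((34 + 86)*17)/3 = 2*(120*17)/3 = (2/3)*2040 = 1360)
I(a, J) = (J + a)**2
C = -759
1/(6282 + I(-64, 78)) - 1/(O + C) = 1/(6282 + (78 - 64)**2) - 1/(1360 - 759) = 1/(6282 + 14**2) - 1/601 = 1/(6282 + 196) - 1*1/601 = 1/6478 - 1/601 = -5877/3893278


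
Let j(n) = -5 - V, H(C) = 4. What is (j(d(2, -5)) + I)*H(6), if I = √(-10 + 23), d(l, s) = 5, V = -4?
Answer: -4 + 4*√13 ≈ 10.422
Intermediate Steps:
j(n) = -1 (j(n) = -5 - 1*(-4) = -5 + 4 = -1)
I = √13 ≈ 3.6056
(j(d(2, -5)) + I)*H(6) = (-1 + √13)*4 = -4 + 4*√13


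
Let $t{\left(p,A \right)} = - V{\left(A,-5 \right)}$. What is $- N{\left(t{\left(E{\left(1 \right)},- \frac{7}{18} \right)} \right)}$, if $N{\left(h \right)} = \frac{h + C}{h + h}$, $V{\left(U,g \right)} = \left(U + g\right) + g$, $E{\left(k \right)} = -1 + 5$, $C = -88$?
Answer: $\frac{127}{34} \approx 3.7353$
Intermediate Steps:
$E{\left(k \right)} = 4$
$V{\left(U,g \right)} = U + 2 g$
$t{\left(p,A \right)} = 10 - A$ ($t{\left(p,A \right)} = - (A + 2 \left(-5\right)) = - (A - 10) = - (-10 + A) = 10 - A$)
$N{\left(h \right)} = \frac{-88 + h}{2 h}$ ($N{\left(h \right)} = \frac{h - 88}{h + h} = \frac{-88 + h}{2 h}$)
$- N{\left(t{\left(E{\left(1 \right)},- \frac{7}{18} \right)} \right)} = - \frac{-88 + \left(10 - - \frac{7}{18}\right)}{2 \left(10 - - \frac{7}{18}\right)} = - \frac{-88 + \left(10 + \frac{7}{18}\right)}{2 \left(10 + \frac{7}{18}\right)} = - \frac{-88 + \frac{187}{18}}{2 \cdot \frac{187}{18}} = - \frac{18 \left(-1397\right)}{2 \cdot 187 \cdot 18} = \left(-1\right) \left(- \frac{127}{34}\right) = \frac{127}{34}$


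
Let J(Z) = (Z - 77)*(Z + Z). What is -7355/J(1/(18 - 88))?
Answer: -18019750/5391 ≈ -3342.6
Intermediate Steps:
J(Z) = 2*Z*(-77 + Z) (J(Z) = (-77 + Z)*(2*Z) = 2*Z*(-77 + Z))
-7355/J(1/(18 - 88)) = -7355*(18 - 88)/(2*(-77 + 1/(18 - 88))) = -7355*(-35/(-77 + 1/(-70))) = -7355*(-35/(-77 - 1/70)) = -7355/(2*(-1/70)*(-5391/70)) = -7355/5391/2450 = -7355*2450/5391 = -18019750/5391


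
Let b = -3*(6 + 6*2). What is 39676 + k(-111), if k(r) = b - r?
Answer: 39733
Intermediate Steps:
b = -54 (b = -3*(6 + 12) = -3*18 = -54)
k(r) = -54 - r
39676 + k(-111) = 39676 + (-54 - 1*(-111)) = 39676 + (-54 + 111) = 39676 + 57 = 39733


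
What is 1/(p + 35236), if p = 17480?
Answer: 1/52716 ≈ 1.8970e-5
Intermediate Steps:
1/(p + 35236) = 1/(17480 + 35236) = 1/52716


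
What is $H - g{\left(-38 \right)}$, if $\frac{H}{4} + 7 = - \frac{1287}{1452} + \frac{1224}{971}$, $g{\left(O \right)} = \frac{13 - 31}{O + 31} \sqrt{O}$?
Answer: $- \frac{283081}{10681} - \frac{18 i \sqrt{38}}{7} \approx -26.503 - 15.851 i$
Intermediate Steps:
$g{\left(O \right)} = - \frac{18 \sqrt{O}}{31 + O}$ ($g{\left(O \right)} = - \frac{18}{31 + O} \sqrt{O} = - \frac{18 \sqrt{O}}{31 + O}$)
$H = - \frac{283081}{10681}$ ($H = -28 + 4 \left(- \frac{1287}{1452} + \frac{1224}{971}\right) = -28 + 4 \left(\left(-1287\right) \frac{1}{1452} + 1224 \cdot \frac{1}{971}\right) = -28 + 4 \left(- \frac{39}{44} + \frac{1224}{971}\right) = -28 + 4 \cdot \frac{15987}{42724} = -28 + \frac{15987}{10681} = - \frac{283081}{10681} \approx -26.503$)
$H - g{\left(-38 \right)} = - \frac{283081}{10681} - - \frac{18 \sqrt{-38}}{31 - 38} = - \frac{283081}{10681} - - \frac{18 i \sqrt{38}}{-7} = - \frac{283081}{10681} - \left(-18\right) i \sqrt{38} \left(- \frac{1}{7}\right) = - \frac{283081}{10681} - \frac{18 i \sqrt{38}}{7}$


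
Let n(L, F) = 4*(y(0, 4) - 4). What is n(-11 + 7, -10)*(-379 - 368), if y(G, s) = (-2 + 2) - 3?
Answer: 20916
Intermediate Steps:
y(G, s) = -3 (y(G, s) = 0 - 3 = -3)
n(L, F) = -28 (n(L, F) = 4*(-3 - 4) = 4*(-7) = -28)
n(-11 + 7, -10)*(-379 - 368) = -28*(-379 - 368) = -28*(-747) = 20916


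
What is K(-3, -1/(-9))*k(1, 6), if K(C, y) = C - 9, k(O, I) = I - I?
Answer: 0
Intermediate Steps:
k(O, I) = 0
K(C, y) = -9 + C
K(-3, -1/(-9))*k(1, 6) = (-9 - 3)*0 = -12*0 = 0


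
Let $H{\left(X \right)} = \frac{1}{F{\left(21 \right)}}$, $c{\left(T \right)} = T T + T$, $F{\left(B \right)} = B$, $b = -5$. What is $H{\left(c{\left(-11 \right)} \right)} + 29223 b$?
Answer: $- \frac{3068414}{21} \approx -1.4612 \cdot 10^{5}$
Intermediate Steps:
$c{\left(T \right)} = T + T^{2}$ ($c{\left(T \right)} = T^{2} + T = T + T^{2}$)
$H{\left(X \right)} = \frac{1}{21}$
$H{\left(c{\left(-11 \right)} \right)} + 29223 b = \frac{1}{21} + 29223 \left(-5\right) = \frac{1}{21} - 146115 = - \frac{3068414}{21}$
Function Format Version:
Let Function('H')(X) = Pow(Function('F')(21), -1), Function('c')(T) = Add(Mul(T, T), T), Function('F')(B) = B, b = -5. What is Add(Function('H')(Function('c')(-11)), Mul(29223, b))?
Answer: Rational(-3068414, 21) ≈ -1.4612e+5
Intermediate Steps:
Function('c')(T) = Add(T, Pow(T, 2)) (Function('c')(T) = Add(Pow(T, 2), T) = Add(T, Pow(T, 2)))
Function('H')(X) = Rational(1, 21) (Function('H')(X) = Pow(21, -1) = Rational(1, 21))
Add(Function('H')(Function('c')(-11)), Mul(29223, b)) = Add(Rational(1, 21), Mul(29223, -5)) = Add(Rational(1, 21), -146115) = Rational(-3068414, 21)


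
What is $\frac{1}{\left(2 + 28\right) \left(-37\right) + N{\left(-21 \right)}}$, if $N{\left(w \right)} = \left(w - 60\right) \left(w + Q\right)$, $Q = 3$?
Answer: $\frac{1}{348} \approx 0.0028736$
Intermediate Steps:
$N{\left(w \right)} = \left(-60 + w\right) \left(3 + w\right)$ ($N{\left(w \right)} = \left(w - 60\right) \left(w + 3\right) = \left(-60 + w\right) \left(3 + w\right)$)
$\frac{1}{\left(2 + 28\right) \left(-37\right) + N{\left(-21 \right)}} = \frac{1}{\left(2 + 28\right) \left(-37\right) - \left(-1017 - 441\right)} = \frac{1}{30 \left(-37\right) + \left(-180 + 441 + 1197\right)} = \frac{1}{-1110 + 1458} = \frac{1}{348}$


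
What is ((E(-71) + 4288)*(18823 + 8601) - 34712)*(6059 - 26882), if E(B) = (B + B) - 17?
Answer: -2357142443832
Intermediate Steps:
E(B) = -17 + 2*B (E(B) = 2*B - 17 = -17 + 2*B)
((E(-71) + 4288)*(18823 + 8601) - 34712)*(6059 - 26882) = (((-17 + 2*(-71)) + 4288)*(18823 + 8601) - 34712)*(6059 - 26882) = (((-17 - 142) + 4288)*27424 - 34712)*(-20823) = ((-159 + 4288)*27424 - 34712)*(-20823) = (4129*27424 - 34712)*(-20823) = (113233696 - 34712)*(-20823) = 113198984*(-20823) = -2357142443832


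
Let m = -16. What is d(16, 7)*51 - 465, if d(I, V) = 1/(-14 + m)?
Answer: -4667/10 ≈ -466.70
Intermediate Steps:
d(I, V) = -1/30 (d(I, V) = 1/(-14 - 16) = 1/(-30) = -1/30)
d(16, 7)*51 - 465 = -1/30*51 - 465 = -17/10 - 465 = -4667/10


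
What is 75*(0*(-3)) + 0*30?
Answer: 0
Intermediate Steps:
75*(0*(-3)) + 0*30 = 75*0 + 0 = 0 + 0 = 0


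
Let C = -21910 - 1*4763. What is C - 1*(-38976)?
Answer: 12303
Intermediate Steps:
C = -26673 (C = -21910 - 4763 = -26673)
C - 1*(-38976) = -26673 - 1*(-38976) = -26673 + 38976 = 12303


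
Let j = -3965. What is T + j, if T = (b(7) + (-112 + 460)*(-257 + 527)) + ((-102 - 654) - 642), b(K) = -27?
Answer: 88570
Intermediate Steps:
T = 92535 (T = (-27 + (-112 + 460)*(-257 + 527)) + ((-102 - 654) - 642) = (-27 + 348*270) + (-756 - 642) = (-27 + 93960) - 1398 = 93933 - 1398 = 92535)
T + j = 92535 - 3965 = 88570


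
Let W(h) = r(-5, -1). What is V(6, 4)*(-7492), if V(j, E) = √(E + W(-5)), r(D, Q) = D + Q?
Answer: -7492*I*√2 ≈ -10595.0*I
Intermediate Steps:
W(h) = -6 (W(h) = -5 - 1 = -6)
V(j, E) = √(-6 + E) (V(j, E) = √(E - 6) = √(-6 + E))
V(6, 4)*(-7492) = √(-6 + 4)*(-7492) = √(-2)*(-7492) = (I*√2)*(-7492) = -7492*I*√2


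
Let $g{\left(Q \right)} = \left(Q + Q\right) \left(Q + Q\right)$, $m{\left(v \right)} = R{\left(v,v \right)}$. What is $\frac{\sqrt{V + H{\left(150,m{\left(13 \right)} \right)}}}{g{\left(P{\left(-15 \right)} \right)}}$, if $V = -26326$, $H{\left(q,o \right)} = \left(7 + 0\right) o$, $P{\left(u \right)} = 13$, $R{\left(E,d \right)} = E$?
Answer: $\frac{3 i \sqrt{2915}}{676} \approx 0.2396 i$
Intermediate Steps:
$m{\left(v \right)} = v$
$H{\left(q,o \right)} = 7 o$
$g{\left(Q \right)} = 4 Q^{2}$ ($g{\left(Q \right)} = 2 Q 2 Q = 4 Q^{2}$)
$\frac{\sqrt{V + H{\left(150,m{\left(13 \right)} \right)}}}{g{\left(P{\left(-15 \right)} \right)}} = \frac{\sqrt{-26326 + 7 \cdot 13}}{4 \cdot 13^{2}} = \frac{\sqrt{-26326 + 91}}{4 \cdot 169} = \frac{\sqrt{-26235}}{676} = 3 i \sqrt{2915} \cdot \frac{1}{676} = \frac{3 i \sqrt{2915}}{676}$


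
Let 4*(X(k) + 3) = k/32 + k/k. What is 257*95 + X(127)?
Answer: 3124895/128 ≈ 24413.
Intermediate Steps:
X(k) = -11/4 + k/128 (X(k) = -3 + (k/32 + k/k)/4 = -3 + (k*(1/32) + 1)/4 = -3 + (k/32 + 1)/4 = -3 + (1 + k/32)/4 = -3 + (1/4 + k/128) = -11/4 + k/128)
257*95 + X(127) = 257*95 + (-11/4 + (1/128)*127) = 24415 + (-11/4 + 127/128) = 24415 - 225/128 = 3124895/128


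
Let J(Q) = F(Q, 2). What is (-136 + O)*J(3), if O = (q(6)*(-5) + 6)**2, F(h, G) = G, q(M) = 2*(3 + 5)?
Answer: 10680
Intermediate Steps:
q(M) = 16 (q(M) = 2*8 = 16)
J(Q) = 2
O = 5476 (O = (16*(-5) + 6)**2 = (-80 + 6)**2 = (-74)**2 = 5476)
(-136 + O)*J(3) = (-136 + 5476)*2 = 5340*2 = 10680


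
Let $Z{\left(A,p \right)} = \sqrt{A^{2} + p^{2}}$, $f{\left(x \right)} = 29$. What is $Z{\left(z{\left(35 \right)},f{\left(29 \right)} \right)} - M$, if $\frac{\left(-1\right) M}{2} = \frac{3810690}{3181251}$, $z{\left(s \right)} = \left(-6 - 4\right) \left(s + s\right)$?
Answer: $\frac{2540460}{1060417} + \sqrt{490841} \approx 703.0$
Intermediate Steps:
$z{\left(s \right)} = - 20 s$ ($z{\left(s \right)} = - 10 \cdot 2 s = - 20 s$)
$M = - \frac{2540460}{1060417}$ ($M = - 2 \cdot \frac{3810690}{3181251} = - 2 \cdot 3810690 \cdot \frac{1}{3181251} = \left(-2\right) \frac{1270230}{1060417} = - \frac{2540460}{1060417} \approx -2.3957$)
$Z{\left(z{\left(35 \right)},f{\left(29 \right)} \right)} - M = \sqrt{\left(\left(-20\right) 35\right)^{2} + 29^{2}} - - \frac{2540460}{1060417} = \sqrt{\left(-700\right)^{2} + 841} + \frac{2540460}{1060417} = \sqrt{490000 + 841} + \frac{2540460}{1060417} = \sqrt{490841} + \frac{2540460}{1060417} = \frac{2540460}{1060417} + \sqrt{490841}$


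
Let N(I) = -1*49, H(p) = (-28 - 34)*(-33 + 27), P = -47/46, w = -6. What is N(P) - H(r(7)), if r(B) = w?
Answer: -421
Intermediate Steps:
r(B) = -6
P = -47/46 (P = -47*1/46 = -47/46 ≈ -1.0217)
H(p) = 372 (H(p) = -62*(-6) = 372)
N(I) = -49
N(P) - H(r(7)) = -49 - 1*372 = -49 - 372 = -421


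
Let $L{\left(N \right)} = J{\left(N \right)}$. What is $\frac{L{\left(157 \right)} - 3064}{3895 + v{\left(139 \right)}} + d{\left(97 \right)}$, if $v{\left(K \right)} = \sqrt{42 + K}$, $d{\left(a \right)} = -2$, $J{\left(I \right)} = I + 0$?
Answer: $- \frac{13888151}{5056948} + \frac{969 \sqrt{181}}{5056948} \approx -2.7438$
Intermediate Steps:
$J{\left(I \right)} = I$
$L{\left(N \right)} = N$
$\frac{L{\left(157 \right)} - 3064}{3895 + v{\left(139 \right)}} + d{\left(97 \right)} = \frac{157 - 3064}{3895 + \sqrt{42 + 139}} - 2 = - \frac{2907}{3895 + \sqrt{181}} - 2 = -2 - \frac{2907}{3895 + \sqrt{181}}$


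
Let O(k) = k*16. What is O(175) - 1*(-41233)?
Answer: 44033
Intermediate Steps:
O(k) = 16*k
O(175) - 1*(-41233) = 16*175 - 1*(-41233) = 2800 + 41233 = 44033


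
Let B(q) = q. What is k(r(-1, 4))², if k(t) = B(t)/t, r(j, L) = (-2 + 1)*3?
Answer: 1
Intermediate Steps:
r(j, L) = -3 (r(j, L) = -1*3 = -3)
k(t) = 1 (k(t) = t/t = 1)
k(r(-1, 4))² = 1² = 1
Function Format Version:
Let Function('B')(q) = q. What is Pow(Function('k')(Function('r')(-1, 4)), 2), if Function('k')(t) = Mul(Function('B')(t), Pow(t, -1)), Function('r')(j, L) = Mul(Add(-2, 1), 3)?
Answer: 1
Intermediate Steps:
Function('r')(j, L) = -3 (Function('r')(j, L) = Mul(-1, 3) = -3)
Function('k')(t) = 1 (Function('k')(t) = Mul(t, Pow(t, -1)) = 1)
Pow(Function('k')(Function('r')(-1, 4)), 2) = Pow(1, 2) = 1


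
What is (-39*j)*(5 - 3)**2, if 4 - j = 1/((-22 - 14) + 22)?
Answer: -4446/7 ≈ -635.14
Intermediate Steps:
j = 57/14 (j = 4 - 1/((-22 - 14) + 22) = 4 - 1/(-36 + 22) = 4 - 1/(-14) = 4 - 1*(-1/14) = 4 + 1/14 = 57/14 ≈ 4.0714)
(-39*j)*(5 - 3)**2 = (-39*57/14)*(5 - 3)**2 = -2223/14*2**2 = -2223/14*4 = -4446/7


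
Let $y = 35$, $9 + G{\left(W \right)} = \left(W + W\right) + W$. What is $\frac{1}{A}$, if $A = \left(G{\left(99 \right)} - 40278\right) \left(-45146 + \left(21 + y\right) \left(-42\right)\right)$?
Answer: $\frac{1}{1899445020} \approx 5.2647 \cdot 10^{-10}$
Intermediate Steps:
$G{\left(W \right)} = -9 + 3 W$ ($G{\left(W \right)} = -9 + \left(\left(W + W\right) + W\right) = -9 + \left(2 W + W\right) = -9 + 3 W$)
$A = 1899445020$ ($A = \left(\left(-9 + 3 \cdot 99\right) - 40278\right) \left(-45146 + \left(21 + 35\right) \left(-42\right)\right) = \left(\left(-9 + 297\right) - 40278\right) \left(-45146 + 56 \left(-42\right)\right) = \left(288 - 40278\right) \left(-45146 - 2352\right) = \left(-39990\right) \left(-47498\right) = 1899445020$)
$\frac{1}{A} = \frac{1}{1899445020}$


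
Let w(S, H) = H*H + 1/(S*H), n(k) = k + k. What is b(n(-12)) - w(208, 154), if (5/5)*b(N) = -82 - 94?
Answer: -765308545/32032 ≈ -23892.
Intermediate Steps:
n(k) = 2*k
w(S, H) = H**2 + 1/(H*S)
b(N) = -176 (b(N) = -82 - 94 = -176)
b(n(-12)) - w(208, 154) = -176 - (154**2 + 1/(154*208)) = -176 - (23716 + (1/154)*(1/208)) = -176 - (23716 + 1/32032) = -176 - 1*759670913/32032 = -176 - 759670913/32032 = -765308545/32032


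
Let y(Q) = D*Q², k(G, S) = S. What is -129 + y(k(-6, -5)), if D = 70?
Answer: 1621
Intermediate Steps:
y(Q) = 70*Q²
-129 + y(k(-6, -5)) = -129 + 70*(-5)² = -129 + 70*25 = -129 + 1750 = 1621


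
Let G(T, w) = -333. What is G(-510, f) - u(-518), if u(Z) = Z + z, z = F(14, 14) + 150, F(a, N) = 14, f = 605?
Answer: 21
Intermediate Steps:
z = 164 (z = 14 + 150 = 164)
u(Z) = 164 + Z (u(Z) = Z + 164 = 164 + Z)
G(-510, f) - u(-518) = -333 - (164 - 518) = -333 - 1*(-354) = -333 + 354 = 21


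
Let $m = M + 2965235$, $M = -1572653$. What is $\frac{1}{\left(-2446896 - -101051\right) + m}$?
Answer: $- \frac{1}{953263} \approx -1.049 \cdot 10^{-6}$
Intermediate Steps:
$m = 1392582$ ($m = -1572653 + 2965235 = 1392582$)
$\frac{1}{\left(-2446896 - -101051\right) + m} = \frac{1}{\left(-2446896 - -101051\right) + 1392582} = \frac{1}{\left(-2446896 + 101051\right) + 1392582} = \frac{1}{-2345845 + 1392582} = \frac{1}{-953263} = - \frac{1}{953263}$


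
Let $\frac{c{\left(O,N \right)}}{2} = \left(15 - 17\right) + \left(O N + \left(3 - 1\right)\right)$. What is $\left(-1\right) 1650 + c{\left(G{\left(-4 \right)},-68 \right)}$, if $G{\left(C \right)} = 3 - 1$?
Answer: $-1922$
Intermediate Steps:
$G{\left(C \right)} = 2$
$c{\left(O,N \right)} = 2 N O$ ($c{\left(O,N \right)} = 2 \left(\left(15 - 17\right) + \left(O N + \left(3 - 1\right)\right)\right) = 2 \left(-2 + \left(N O + \left(3 - 1\right)\right)\right) = 2 \left(-2 + \left(N O + 2\right)\right) = 2 \left(-2 + \left(2 + N O\right)\right) = 2 N O$)
$\left(-1\right) 1650 + c{\left(G{\left(-4 \right)},-68 \right)} = \left(-1\right) 1650 + 2 \left(-68\right) 2 = -1650 - 272 = -1922$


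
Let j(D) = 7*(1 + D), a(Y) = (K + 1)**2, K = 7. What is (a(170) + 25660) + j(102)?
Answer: 26445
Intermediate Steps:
a(Y) = 64 (a(Y) = (7 + 1)**2 = 8**2 = 64)
j(D) = 7 + 7*D
(a(170) + 25660) + j(102) = (64 + 25660) + (7 + 7*102) = 25724 + (7 + 714) = 25724 + 721 = 26445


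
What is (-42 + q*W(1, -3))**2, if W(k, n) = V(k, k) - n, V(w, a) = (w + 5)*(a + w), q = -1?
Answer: 3249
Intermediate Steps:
V(w, a) = (5 + w)*(a + w)
W(k, n) = -n + 2*k**2 + 10*k (W(k, n) = (k**2 + 5*k + 5*k + k*k) - n = (k**2 + 5*k + 5*k + k**2) - n = (2*k**2 + 10*k) - n = -n + 2*k**2 + 10*k)
(-42 + q*W(1, -3))**2 = (-42 - (-1*(-3) + 2*1**2 + 10*1))**2 = (-42 - (3 + 2*1 + 10))**2 = (-42 - (3 + 2 + 10))**2 = (-42 - 1*15)**2 = (-42 - 15)**2 = (-57)**2 = 3249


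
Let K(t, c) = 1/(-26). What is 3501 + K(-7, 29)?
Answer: 91025/26 ≈ 3501.0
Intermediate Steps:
K(t, c) = -1/26
3501 + K(-7, 29) = 3501 - 1/26 = 91025/26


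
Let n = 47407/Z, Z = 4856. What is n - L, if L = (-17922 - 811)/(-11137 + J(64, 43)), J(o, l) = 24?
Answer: 435866543/53964728 ≈ 8.0769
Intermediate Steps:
L = 18733/11113 (L = (-17922 - 811)/(-11137 + 24) = -18733/(-11113) = -18733*(-1/11113) = 18733/11113 ≈ 1.6857)
n = 47407/4856 ≈ 9.7626
n - L = 47407/4856 - 1*18733/11113 = 47407/4856 - 18733/11113 = 435866543/53964728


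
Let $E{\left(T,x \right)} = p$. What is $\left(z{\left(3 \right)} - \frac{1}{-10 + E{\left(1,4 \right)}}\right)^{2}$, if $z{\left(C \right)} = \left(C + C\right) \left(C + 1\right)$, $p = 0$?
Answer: $\frac{58081}{100} \approx 580.81$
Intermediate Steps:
$z{\left(C \right)} = 2 C \left(1 + C\right)$
$E{\left(T,x \right)} = 0$
$\left(z{\left(3 \right)} - \frac{1}{-10 + E{\left(1,4 \right)}}\right)^{2} = \left(2 \cdot 3 \left(1 + 3\right) - \frac{1}{-10 + 0}\right)^{2} = \left(2 \cdot 3 \cdot 4 - \frac{1}{-10}\right)^{2} = \left(24 - - \frac{1}{10}\right)^{2} = \left(24 + \frac{1}{10}\right)^{2} = \left(\frac{241}{10}\right)^{2} = \frac{58081}{100}$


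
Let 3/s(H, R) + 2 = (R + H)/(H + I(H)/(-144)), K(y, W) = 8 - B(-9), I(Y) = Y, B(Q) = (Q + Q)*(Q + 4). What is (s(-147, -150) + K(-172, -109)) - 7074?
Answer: -155521/22 ≈ -7069.1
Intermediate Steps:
B(Q) = 2*Q*(4 + Q) (B(Q) = (2*Q)*(4 + Q) = 2*Q*(4 + Q))
K(y, W) = -82 (K(y, W) = 8 - 2*(-9)*(4 - 9) = 8 - 2*(-9)*(-5) = 8 - 1*90 = 8 - 90 = -82)
s(H, R) = 3/(-2 + 144*(H + R)/(143*H)) (s(H, R) = 3/(-2 + (R + H)/(H + H/(-144))) = 3/(-2 + (H + R)/(H + H*(-1/144))) = 3/(-2 + (H + R)/(H - H/144)) = 3/(-2 + (H + R)/((143*H/144))) = 3/(-2 + (H + R)*(144/(143*H))) = 3/(-2 + 144*(H + R)/(143*H)))
(s(-147, -150) + K(-172, -109)) - 7074 = ((429/2)*(-147)/(-71*(-147) + 72*(-150)) - 82) - 7074 = ((429/2)*(-147)/(10437 - 10800) - 82) - 7074 = ((429/2)*(-147)/(-363) - 82) - 7074 = ((429/2)*(-147)*(-1/363) - 82) - 7074 = (1911/22 - 82) - 7074 = 107/22 - 7074 = -155521/22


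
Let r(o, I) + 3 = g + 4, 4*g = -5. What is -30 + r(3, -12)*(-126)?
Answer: 3/2 ≈ 1.5000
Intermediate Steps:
g = -5/4 (g = (¼)*(-5) = -5/4 ≈ -1.2500)
r(o, I) = -¼ (r(o, I) = -3 + (-5/4 + 4) = -3 + 11/4 = -¼)
-30 + r(3, -12)*(-126) = -30 - ¼*(-126) = -30 + 63/2 = 3/2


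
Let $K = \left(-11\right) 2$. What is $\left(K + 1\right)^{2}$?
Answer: $441$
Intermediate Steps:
$K = -22$
$\left(K + 1\right)^{2} = \left(-22 + 1\right)^{2} = \left(-21\right)^{2} = 441$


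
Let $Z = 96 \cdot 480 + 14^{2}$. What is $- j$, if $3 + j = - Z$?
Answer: $46279$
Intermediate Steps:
$Z = 46276$ ($Z = 46080 + 196 = 46276$)
$j = -46279$ ($j = -3 - 46276 = -46279$)
$- j = \left(-1\right) \left(-46279\right) = 46279$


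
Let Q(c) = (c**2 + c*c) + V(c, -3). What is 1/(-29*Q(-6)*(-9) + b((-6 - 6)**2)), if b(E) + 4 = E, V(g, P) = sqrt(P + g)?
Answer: 18932/359033713 - 783*I/359033713 ≈ 5.273e-5 - 2.1809e-6*I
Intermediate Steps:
b(E) = -4 + E
Q(c) = sqrt(-3 + c) + 2*c**2 (Q(c) = (c**2 + c*c) + sqrt(-3 + c) = (c**2 + c**2) + sqrt(-3 + c) = 2*c**2 + sqrt(-3 + c) = sqrt(-3 + c) + 2*c**2)
1/(-29*Q(-6)*(-9) + b((-6 - 6)**2)) = 1/(-29*(sqrt(-3 - 6) + 2*(-6)**2)*(-9) + (-4 + (-6 - 6)**2)) = 1/(-29*(sqrt(-9) + 2*36)*(-9) + (-4 + (-12)**2)) = 1/(-29*(3*I + 72)*(-9) + (-4 + 144)) = 1/(-29*(72 + 3*I)*(-9) + 140) = 1/((-2088 - 87*I)*(-9) + 140) = 1/((18792 + 783*I) + 140) = 1/(18932 + 783*I) = (18932 - 783*I)/359033713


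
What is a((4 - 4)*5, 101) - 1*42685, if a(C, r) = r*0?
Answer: -42685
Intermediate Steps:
a(C, r) = 0
a((4 - 4)*5, 101) - 1*42685 = 0 - 1*42685 = 0 - 42685 = -42685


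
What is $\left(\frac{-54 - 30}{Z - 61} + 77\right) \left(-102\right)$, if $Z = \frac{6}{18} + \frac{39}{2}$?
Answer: $- \frac{1991346}{247} \approx -8062.1$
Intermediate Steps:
$Z = \frac{119}{6}$ ($Z = 6 \cdot \frac{1}{18} + 39 \cdot \frac{1}{2} = \frac{1}{3} + \frac{39}{2} = \frac{119}{6} \approx 19.833$)
$\left(\frac{-54 - 30}{Z - 61} + 77\right) \left(-102\right) = \left(\frac{-54 - 30}{\frac{119}{6} - 61} + 77\right) \left(-102\right) = \left(\frac{-54 - 30}{- \frac{247}{6}} + 77\right) \left(-102\right) = \left(\left(-84\right) \left(- \frac{6}{247}\right) + 77\right) \left(-102\right) = \left(\frac{504}{247} + 77\right) \left(-102\right) = \frac{19523}{247} \left(-102\right) = - \frac{1991346}{247}$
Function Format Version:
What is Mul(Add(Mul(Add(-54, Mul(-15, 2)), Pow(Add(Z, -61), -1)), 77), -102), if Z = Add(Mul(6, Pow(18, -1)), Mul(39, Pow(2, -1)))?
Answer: Rational(-1991346, 247) ≈ -8062.1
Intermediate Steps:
Z = Rational(119, 6) (Z = Add(Mul(6, Rational(1, 18)), Mul(39, Rational(1, 2))) = Add(Rational(1, 3), Rational(39, 2)) = Rational(119, 6) ≈ 19.833)
Mul(Add(Mul(Add(-54, Mul(-15, 2)), Pow(Add(Z, -61), -1)), 77), -102) = Mul(Add(Mul(Add(-54, Mul(-15, 2)), Pow(Add(Rational(119, 6), -61), -1)), 77), -102) = Mul(Add(Mul(Add(-54, -30), Pow(Rational(-247, 6), -1)), 77), -102) = Mul(Add(Mul(-84, Rational(-6, 247)), 77), -102) = Mul(Add(Rational(504, 247), 77), -102) = Mul(Rational(19523, 247), -102) = Rational(-1991346, 247)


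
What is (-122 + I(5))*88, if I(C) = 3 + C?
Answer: -10032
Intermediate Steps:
(-122 + I(5))*88 = (-122 + (3 + 5))*88 = (-122 + 8)*88 = -114*88 = -10032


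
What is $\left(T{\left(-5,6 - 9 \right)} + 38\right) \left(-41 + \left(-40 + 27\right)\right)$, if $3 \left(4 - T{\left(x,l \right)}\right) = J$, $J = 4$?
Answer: $-2196$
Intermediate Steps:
$T{\left(x,l \right)} = \frac{8}{3}$ ($T{\left(x,l \right)} = 4 - \frac{4}{3} = \frac{8}{3}$)
$\left(T{\left(-5,6 - 9 \right)} + 38\right) \left(-41 + \left(-40 + 27\right)\right) = \left(\frac{8}{3} + 38\right) \left(-41 + \left(-40 + 27\right)\right) = \frac{122 \left(-41 - 13\right)}{3} = \frac{122}{3} \left(-54\right) = -2196$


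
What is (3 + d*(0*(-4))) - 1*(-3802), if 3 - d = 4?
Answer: 3805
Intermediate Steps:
d = -1 (d = 3 - 1*4 = 3 - 4 = -1)
(3 + d*(0*(-4))) - 1*(-3802) = (3 - 0*(-4)) - 1*(-3802) = (3 - 1*0) + 3802 = (3 + 0) + 3802 = 3 + 3802 = 3805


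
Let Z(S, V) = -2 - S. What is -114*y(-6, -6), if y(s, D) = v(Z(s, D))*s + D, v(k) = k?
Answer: 3420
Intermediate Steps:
y(s, D) = D + s*(-2 - s) (y(s, D) = (-2 - s)*s + D = s*(-2 - s) + D = D + s*(-2 - s))
-114*y(-6, -6) = -114*(-6 - 1*(-6)*(2 - 6)) = -114*(-6 - 1*(-6)*(-4)) = -114*(-6 - 24) = -114*(-30) = 3420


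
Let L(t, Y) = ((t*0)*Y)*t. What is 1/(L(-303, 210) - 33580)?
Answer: -1/33580 ≈ -2.9780e-5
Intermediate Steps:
L(t, Y) = 0 (L(t, Y) = (0*Y)*t = 0*t = 0)
1/(L(-303, 210) - 33580) = 1/(0 - 33580) = 1/(-33580) = -1/33580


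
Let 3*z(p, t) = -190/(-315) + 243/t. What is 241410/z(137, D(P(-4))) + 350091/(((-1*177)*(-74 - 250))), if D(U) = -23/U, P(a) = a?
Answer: 668925188533/39576492 ≈ 16902.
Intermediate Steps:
z(p, t) = 38/189 + 81/t (z(p, t) = (-190/(-315) + 243/t)/3 = (-190*(-1/315) + 243/t)/3 = (38/63 + 243/t)/3 = 38/189 + 81/t)
241410/z(137, D(P(-4))) + 350091/(((-1*177)*(-74 - 250))) = 241410/(38/189 + 81/((-23/(-4)))) + 350091/(((-1*177)*(-74 - 250))) = 241410/(38/189 + 81/((-23*(-¼)))) + 350091/((-177*(-324))) = 241410/(38/189 + 81/(23/4)) + 350091/57348 = 241410/(38/189 + 81*(4/23)) + 350091*(1/57348) = 241410/(38/189 + 324/23) + 38899/6372 = 241410/(62110/4347) + 38899/6372 = 241410*(4347/62110) + 38899/6372 = 104940927/6211 + 38899/6372 = 668925188533/39576492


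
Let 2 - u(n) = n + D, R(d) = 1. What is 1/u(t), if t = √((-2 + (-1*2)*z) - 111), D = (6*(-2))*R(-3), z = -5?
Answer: 14/299 + I*√103/299 ≈ 0.046823 + 0.033943*I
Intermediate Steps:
D = -12 (D = (6*(-2))*1 = -12*1 = -12)
t = I*√103 (t = √((-2 - 1*2*(-5)) - 111) = √((-2 - 2*(-5)) - 111) = √((-2 + 10) - 111) = √(8 - 111) = √(-103) = I*√103 ≈ 10.149*I)
u(n) = 14 - n (u(n) = 2 - (n - 12) = 2 - (-12 + n) = 2 + (12 - n) = 14 - n)
1/u(t) = 1/(14 - I*√103)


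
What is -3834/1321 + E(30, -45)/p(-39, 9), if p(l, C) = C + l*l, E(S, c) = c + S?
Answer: -392389/134742 ≈ -2.9122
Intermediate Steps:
E(S, c) = S + c
p(l, C) = C + l²
-3834/1321 + E(30, -45)/p(-39, 9) = -3834/1321 + (30 - 45)/(9 + (-39)²) = -3834*1/1321 - 15/(9 + 1521) = -3834/1321 - 15/1530 = -3834/1321 - 15*1/1530 = -3834/1321 - 1/102 = -392389/134742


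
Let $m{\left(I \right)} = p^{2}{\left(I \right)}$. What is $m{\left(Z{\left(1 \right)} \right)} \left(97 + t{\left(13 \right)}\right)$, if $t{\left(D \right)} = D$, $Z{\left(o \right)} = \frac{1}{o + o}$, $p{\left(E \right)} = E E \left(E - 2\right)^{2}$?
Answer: $\frac{4455}{128} \approx 34.805$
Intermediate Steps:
$p{\left(E \right)} = E^{2} \left(-2 + E\right)^{2}$
$Z{\left(o \right)} = \frac{1}{2 o}$
$m{\left(I \right)} = I^{4} \left(-2 + I\right)^{4}$ ($m{\left(I \right)} = \left(I^{2} \left(-2 + I\right)^{2}\right)^{2} = I^{4} \left(-2 + I\right)^{4}$)
$m{\left(Z{\left(1 \right)} \right)} \left(97 + t{\left(13 \right)}\right) = \left(\frac{1}{2 \cdot 1}\right)^{4} \left(-2 + \frac{1}{2 \cdot 1}\right)^{4} \left(97 + 13\right) = \left(\frac{1}{2} \cdot 1\right)^{4} \left(-2 + \frac{1}{2} \cdot 1\right)^{4} \cdot 110 = \frac{\left(-2 + \frac{1}{2}\right)^{4}}{16} \cdot 110 = \frac{\left(- \frac{3}{2}\right)^{4}}{16} \cdot 110 = \frac{1}{16} \cdot \frac{81}{16} \cdot 110 = \frac{81}{256} \cdot 110 = \frac{4455}{128}$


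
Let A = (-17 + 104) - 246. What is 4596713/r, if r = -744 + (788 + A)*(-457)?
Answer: -4596713/288197 ≈ -15.950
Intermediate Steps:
A = -159 (A = 87 - 246 = -159)
r = -288197 (r = -744 + (788 - 159)*(-457) = -744 + 629*(-457) = -744 - 287453 = -288197)
4596713/r = 4596713/(-288197) = 4596713*(-1/288197) = -4596713/288197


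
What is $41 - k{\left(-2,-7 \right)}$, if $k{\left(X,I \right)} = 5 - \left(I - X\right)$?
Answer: $31$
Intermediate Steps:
$k{\left(X,I \right)} = 5 + X - I$
$41 - k{\left(-2,-7 \right)} = 41 - \left(5 - 2 - -7\right) = 41 - \left(5 - 2 + 7\right) = 41 - 10 = 31$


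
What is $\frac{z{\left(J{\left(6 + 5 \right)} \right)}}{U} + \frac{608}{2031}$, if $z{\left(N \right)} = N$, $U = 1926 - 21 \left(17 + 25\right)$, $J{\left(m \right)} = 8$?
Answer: $\frac{54250}{176697} \approx 0.30702$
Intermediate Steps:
$U = 1044$ ($U = 1926 - 882 = 1044$)
$\frac{z{\left(J{\left(6 + 5 \right)} \right)}}{U} + \frac{608}{2031} = \frac{8}{1044} + \frac{608}{2031} = 8 \cdot \frac{1}{1044} + 608 \cdot \frac{1}{2031} = \frac{2}{261} + \frac{608}{2031} = \frac{54250}{176697}$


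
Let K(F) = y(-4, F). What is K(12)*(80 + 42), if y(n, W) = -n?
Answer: 488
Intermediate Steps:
K(F) = 4 (K(F) = -1*(-4) = 4)
K(12)*(80 + 42) = 4*(80 + 42) = 4*122 = 488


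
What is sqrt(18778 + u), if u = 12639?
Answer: sqrt(31417) ≈ 177.25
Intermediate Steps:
sqrt(18778 + u) = sqrt(18778 + 12639) = sqrt(31417)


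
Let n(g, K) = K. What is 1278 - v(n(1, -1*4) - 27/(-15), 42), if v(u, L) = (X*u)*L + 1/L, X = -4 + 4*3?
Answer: 423607/210 ≈ 2017.2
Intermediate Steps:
X = 8 (X = -4 + 12 = 8)
v(u, L) = 1/L + 8*L*u (v(u, L) = (8*u)*L + 1/L = 8*L*u + 1/L = 1/L + 8*L*u)
1278 - v(n(1, -1*4) - 27/(-15), 42) = 1278 - (1/42 + 8*42*(-1*4 - 27/(-15))) = 1278 - (1/42 + 8*42*(-4 - 27*(-1/15))) = 1278 - (1/42 + 8*42*(-4 + 9/5)) = 1278 - (1/42 + 8*42*(-11/5)) = 1278 - (1/42 - 3696/5) = 1278 - 1*(-155227/210) = 1278 + 155227/210 = 423607/210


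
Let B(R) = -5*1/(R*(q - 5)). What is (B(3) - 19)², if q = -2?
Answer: 155236/441 ≈ 352.01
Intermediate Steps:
B(R) = 5/(7*R) (B(R) = -5*1/(R*(-2 - 5)) = -5*(-1/(7*R)) = -(-5)/(7*R) = 5/(7*R))
(B(3) - 19)² = ((5/7)/3 - 19)² = ((5/7)*(⅓) - 19)² = (5/21 - 19)² = (-394/21)² = 155236/441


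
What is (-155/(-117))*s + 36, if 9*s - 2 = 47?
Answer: 45503/1053 ≈ 43.213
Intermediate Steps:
s = 49/9 (s = 2/9 + (⅑)*47 = 2/9 + 47/9 = 49/9 ≈ 5.4444)
(-155/(-117))*s + 36 = -155/(-117)*(49/9) + 36 = -155*(-1/117)*(49/9) + 36 = (155/117)*(49/9) + 36 = 7595/1053 + 36 = 45503/1053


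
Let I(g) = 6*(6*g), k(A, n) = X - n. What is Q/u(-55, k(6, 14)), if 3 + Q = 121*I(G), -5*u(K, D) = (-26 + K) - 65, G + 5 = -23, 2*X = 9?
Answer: -609855/146 ≈ -4177.1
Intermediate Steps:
X = 9/2 (X = (½)*9 = 9/2 ≈ 4.5000)
G = -28 (G = -5 - 23 = -28)
k(A, n) = 9/2 - n
u(K, D) = 91/5 - K/5 (u(K, D) = -((-26 + K) - 65)/5 = -(-91 + K)/5 = 91/5 - K/5)
I(g) = 36*g
Q = -121971 (Q = -3 + 121*(36*(-28)) = -3 + 121*(-1008) = -3 - 121968 = -121971)
Q/u(-55, k(6, 14)) = -121971/(91/5 - ⅕*(-55)) = -121971/(91/5 + 11) = -121971/146/5 = -121971*5/146 = -609855/146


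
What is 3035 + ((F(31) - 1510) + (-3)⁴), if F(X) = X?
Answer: 1637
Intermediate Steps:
3035 + ((F(31) - 1510) + (-3)⁴) = 3035 + ((31 - 1510) + (-3)⁴) = 3035 + (-1479 + 81) = 3035 - 1398 = 1637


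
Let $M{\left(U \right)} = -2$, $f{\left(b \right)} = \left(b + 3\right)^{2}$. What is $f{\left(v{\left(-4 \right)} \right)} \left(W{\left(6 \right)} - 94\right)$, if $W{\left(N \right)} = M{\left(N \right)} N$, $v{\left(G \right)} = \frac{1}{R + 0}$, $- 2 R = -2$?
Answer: $-1696$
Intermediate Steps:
$R = 1$ ($R = \left(- \frac{1}{2}\right) \left(-2\right) = 1$)
$v{\left(G \right)} = 1$ ($v{\left(G \right)} = \frac{1}{1 + 0} = 1^{-1} = 1$)
$f{\left(b \right)} = \left(3 + b\right)^{2}$
$W{\left(N \right)} = - 2 N$
$f{\left(v{\left(-4 \right)} \right)} \left(W{\left(6 \right)} - 94\right) = \left(3 + 1\right)^{2} \left(\left(-2\right) 6 - 94\right) = 4^{2} \left(-12 - 94\right) = 16 \left(-106\right) = -1696$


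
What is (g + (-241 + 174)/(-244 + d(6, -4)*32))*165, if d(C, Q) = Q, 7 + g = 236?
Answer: 4689025/124 ≈ 37815.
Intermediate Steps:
g = 229 (g = -7 + 236 = 229)
(g + (-241 + 174)/(-244 + d(6, -4)*32))*165 = (229 + (-241 + 174)/(-244 - 4*32))*165 = (229 - 67/(-244 - 128))*165 = (229 - 67/(-372))*165 = (229 - 67*(-1/372))*165 = (229 + 67/372)*165 = (85255/372)*165 = 4689025/124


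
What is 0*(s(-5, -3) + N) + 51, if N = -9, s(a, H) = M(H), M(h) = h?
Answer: 51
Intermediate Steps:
s(a, H) = H
0*(s(-5, -3) + N) + 51 = 0*(-3 - 9) + 51 = 0*(-12) + 51 = 0 + 51 = 51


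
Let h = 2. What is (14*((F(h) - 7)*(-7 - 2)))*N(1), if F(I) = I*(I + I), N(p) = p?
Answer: -126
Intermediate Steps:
F(I) = 2*I**2 (F(I) = I*(2*I) = 2*I**2)
(14*((F(h) - 7)*(-7 - 2)))*N(1) = (14*((2*2**2 - 7)*(-7 - 2)))*1 = (14*((2*4 - 7)*(-9)))*1 = (14*((8 - 7)*(-9)))*1 = (14*(1*(-9)))*1 = (14*(-9))*1 = -126*1 = -126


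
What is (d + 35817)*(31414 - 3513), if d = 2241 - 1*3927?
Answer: 952289031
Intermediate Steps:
d = -1686 (d = 2241 - 3927 = -1686)
(d + 35817)*(31414 - 3513) = (-1686 + 35817)*(31414 - 3513) = 34131*27901 = 952289031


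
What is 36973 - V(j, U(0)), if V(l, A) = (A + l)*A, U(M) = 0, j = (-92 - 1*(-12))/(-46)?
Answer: 36973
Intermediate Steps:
j = 40/23 (j = (-92 + 12)*(-1/46) = -80*(-1/46) = 40/23 ≈ 1.7391)
V(l, A) = A*(A + l)
36973 - V(j, U(0)) = 36973 - 0*(0 + 40/23) = 36973 - 0*40/23 = 36973 - 1*0 = 36973 + 0 = 36973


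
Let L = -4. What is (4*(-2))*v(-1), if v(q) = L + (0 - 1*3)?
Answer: 56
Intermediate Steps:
v(q) = -7 (v(q) = -4 + (0 - 1*3) = -4 + (0 - 3) = -4 - 3 = -7)
(4*(-2))*v(-1) = (4*(-2))*(-7) = -8*(-7) = 56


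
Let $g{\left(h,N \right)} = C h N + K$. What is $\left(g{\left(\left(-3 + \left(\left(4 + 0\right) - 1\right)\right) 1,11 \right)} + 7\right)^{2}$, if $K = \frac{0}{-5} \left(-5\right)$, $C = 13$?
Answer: $49$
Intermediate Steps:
$K = 0$ ($K = 0 \left(- \frac{1}{5}\right) \left(-5\right) = 0 \left(-5\right) = 0$)
$g{\left(h,N \right)} = 13 N h$ ($g{\left(h,N \right)} = 13 h N + 0 = 13 N h + 0 = 13 N h$)
$\left(g{\left(\left(-3 + \left(\left(4 + 0\right) - 1\right)\right) 1,11 \right)} + 7\right)^{2} = \left(13 \cdot 11 \left(-3 + \left(\left(4 + 0\right) - 1\right)\right) 1 + 7\right)^{2} = \left(13 \cdot 11 \left(-3 + \left(4 - 1\right)\right) 1 + 7\right)^{2} = \left(13 \cdot 11 \left(-3 + 3\right) 1 + 7\right)^{2} = \left(13 \cdot 11 \cdot 0 \cdot 1 + 7\right)^{2} = \left(13 \cdot 11 \cdot 0 + 7\right)^{2} = \left(0 + 7\right)^{2} = 7^{2} = 49$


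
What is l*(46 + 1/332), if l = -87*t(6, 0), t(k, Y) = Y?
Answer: 0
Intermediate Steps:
l = 0 (l = -87*0 = 0)
l*(46 + 1/332) = 0*(46 + 1/332) = 0*(15273/332) = 0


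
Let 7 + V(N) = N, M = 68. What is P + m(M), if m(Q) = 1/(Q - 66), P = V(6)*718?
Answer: -1435/2 ≈ -717.50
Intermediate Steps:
V(N) = -7 + N
P = -718 (P = (-7 + 6)*718 = -1*718 = -718)
m(Q) = 1/(-66 + Q)
P + m(M) = -718 + 1/(-66 + 68) = -718 + 1/2 = -718 + ½ = -1435/2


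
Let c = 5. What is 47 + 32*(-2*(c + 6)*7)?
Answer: -4881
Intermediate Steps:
47 + 32*(-2*(c + 6)*7) = 47 + 32*(-2*(5 + 6)*7) = 47 + 32*(-2*11*7) = 47 + 32*(-22*7) = 47 + 32*(-154) = 47 - 4928 = -4881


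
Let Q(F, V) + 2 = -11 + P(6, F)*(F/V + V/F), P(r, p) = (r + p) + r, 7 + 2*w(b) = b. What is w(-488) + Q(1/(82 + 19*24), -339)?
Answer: -214806003828643/98121516 ≈ -2.1892e+6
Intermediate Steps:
w(b) = -7/2 + b/2
P(r, p) = p + 2*r (P(r, p) = (p + r) + r = p + 2*r)
Q(F, V) = -13 + (12 + F)*(F/V + V/F) (Q(F, V) = -2 + (-11 + (F + 2*6)*(F/V + V/F)) = -2 + (-11 + (F + 12)*(F/V + V/F)) = -2 + (-11 + (12 + F)*(F/V + V/F)) = -13 + (12 + F)*(F/V + V/F))
w(-488) + Q(1/(82 + 19*24), -339) = (-7/2 + (½)*(-488)) + (-13 - 339 + (1/(82 + 19*24))²/(-339) + 12/((82 + 19*24)*(-339)) + 12*(-339)/1/(82 + 19*24)) = (-7/2 - 244) + (-13 - 339 + (1/(82 + 456))²*(-1/339) + 12*(-1/339)/(82 + 456) + 12*(-339)/1/(82 + 456)) = -495/2 + (-13 - 339 + (1/538)²*(-1/339) + 12*(-1/339)/538 + 12*(-339)/1/538) = -495/2 + (-13 - 339 + (1/538)²*(-1/339) + 12*(1/538)*(-1/339) + 12*(-339)/(1/538)) = -495/2 + (-13 - 339 + (1/289444)*(-1/339) - 2/30397 + 12*(-339)*538) = -495/2 + (-13 - 339 - 1/98121516 - 2/30397 - 2188584) = -495/2 - 214781718753433/98121516 = -214806003828643/98121516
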